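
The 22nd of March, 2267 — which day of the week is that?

Doomsday rule: the anchor day for the 2200s is Friday. For year 67: 67÷12 = 5 r 7, and 7÷4 = 1, so 5+7+1 = 13.
Friday + 13 ≡ Thursday — that's 2267's doomsday.
In March the doomsday date is Mar 14.
Mar 22 is 8 days after Mar 14; 8 mod 7 = 1, so Thursday + 1 = Friday.

Friday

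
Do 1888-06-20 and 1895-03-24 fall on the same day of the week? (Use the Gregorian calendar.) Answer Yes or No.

From Jun 20, 1888 to Mar 24, 1895 is 2468 days.
2468 mod 7 = 4, so they are different weekdays.
(Jun 20, 1888 is a Wednesday; Mar 24, 1895 is a Sunday.)

No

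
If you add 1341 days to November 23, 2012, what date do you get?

+365 (one year) → Nov 23, 2013 (976 left).
+365 (one year) → Nov 23, 2014 (611 left).
+365 (one year) → Nov 23, 2015 (246 left).
Nov has 30 days: +8 → Dec 1, 2015 (238 left).
Dec has 31 days: +31 → Jan 1, 2016 (207 left).
Jan has 31 days: +31 → Feb 1, 2016 (176 left).
Feb has 29 days: +29 → Mar 1, 2016 (147 left).
Mar has 31 days: +31 → Apr 1, 2016 (116 left).
Apr has 30 days: +30 → May 1, 2016 (86 left).
May has 31 days: +31 → Jun 1, 2016 (55 left).
Jun has 30 days: +30 → Jul 1, 2016 (25 left).
+25 → Jul 26, 2016.

July 26, 2016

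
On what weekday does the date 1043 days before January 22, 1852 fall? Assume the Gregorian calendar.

Thursday

First find the weekday of Jan 22, 1852. Doomsday rule: the anchor day for the 1800s is Friday. For year 52: 52÷12 = 4 r 4, and 4÷4 = 1, so 4+4+1 = 9.
Friday + 9 ≡ Sunday — that's 1852's doomsday.
In January the doomsday date is Jan 4 (1852 is a leap year (divisible by 4)).
Jan 22 is 18 days after Jan 4; 18 mod 7 = 4, so Sunday + 4 = Thursday.
1043 mod 7 = 0, so 1043 days before a Thursday is Thursday − 0 = Thursday.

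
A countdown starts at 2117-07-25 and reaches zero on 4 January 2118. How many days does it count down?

Jul 25, 2117 → Aug 25, 2117: 31 days (July has 31).
Aug 25, 2117 → Sep 25, 2117: 31 days (August has 31).
Sep 25, 2117 → Oct 25, 2117: 30 days (September has 30).
Oct 25, 2117 → Nov 25, 2117: 31 days (October has 31).
Nov 25, 2117 → Dec 25, 2117: 30 days (November has 30).
Dec 25, 2117 → Jan 4, 2118: 10 days.
Total: 163 days.

163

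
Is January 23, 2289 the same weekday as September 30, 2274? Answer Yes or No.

From Sep 30, 2274 to Jan 23, 2289 is 5229 days.
5229 mod 7 = 0, so they are the same weekday.
(Sep 30, 2274 is a Wednesday; Jan 23, 2289 is a Wednesday.)

Yes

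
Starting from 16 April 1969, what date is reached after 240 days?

December 12, 1969

Apr has 30 days: +15 → May 1, 1969 (225 left).
May has 31 days: +31 → Jun 1, 1969 (194 left).
Jun has 30 days: +30 → Jul 1, 1969 (164 left).
Jul has 31 days: +31 → Aug 1, 1969 (133 left).
Aug has 31 days: +31 → Sep 1, 1969 (102 left).
Sep has 30 days: +30 → Oct 1, 1969 (72 left).
Oct has 31 days: +31 → Nov 1, 1969 (41 left).
Nov has 30 days: +30 → Dec 1, 1969 (11 left).
+11 → Dec 12, 1969.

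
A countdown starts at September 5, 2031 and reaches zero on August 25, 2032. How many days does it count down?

355

Sep 5, 2031 → Oct 5, 2031: 30 days (September has 30).
Oct 5, 2031 → Nov 5, 2031: 31 days (October has 31).
Nov 5, 2031 → Dec 5, 2031: 30 days (November has 30).
Dec 5, 2031 → Jan 5, 2032: 31 days (December has 31).
Jan 5, 2032 → Feb 5, 2032: 31 days (January has 31).
Feb 5, 2032 → Mar 5, 2032: 29 days (February has 29).
Mar 5, 2032 → Apr 5, 2032: 31 days (March has 31).
Apr 5, 2032 → May 5, 2032: 30 days (April has 30).
May 5, 2032 → Jun 5, 2032: 31 days (May has 31).
Jun 5, 2032 → Jul 5, 2032: 30 days (June has 30).
Jul 5, 2032 → Aug 5, 2032: 31 days (July has 31).
Aug 5, 2032 → Aug 25, 2032: 20 days.
Total: 355 days.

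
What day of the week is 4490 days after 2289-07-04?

Sunday

Jul 4, 2289 is a Thursday.
4490 mod 7 = 3, so 4490 days after a Thursday is Thursday + 3 = Sunday.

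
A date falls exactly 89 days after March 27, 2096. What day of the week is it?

Sunday

Mar 27, 2096 is a Tuesday.
89 mod 7 = 5, so 89 days after a Tuesday is Tuesday + 5 = Sunday.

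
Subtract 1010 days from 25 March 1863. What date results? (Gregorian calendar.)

−365 (one year) → Mar 25, 1862 (645 left).
−365 (one year) → Mar 25, 1861 (280 left).
−25 → Feb 28, 1861 (end of Feb, 28 days; 255 left).
−28 → Jan 31, 1861 (end of Jan, 31 days; 227 left).
−31 → Dec 31, 1860 (end of Dec, 31 days; 196 left).
−31 → Nov 30, 1860 (end of Nov, 30 days; 165 left).
−30 → Oct 31, 1860 (end of Oct, 31 days; 135 left).
−31 → Sep 30, 1860 (end of Sep, 30 days; 104 left).
−30 → Aug 31, 1860 (end of Aug, 31 days; 74 left).
−31 → Jul 31, 1860 (end of Jul, 31 days; 43 left).
−31 → Jun 30, 1860 (end of Jun, 30 days; 12 left).
−12 → Jun 18, 1860.

June 18, 1860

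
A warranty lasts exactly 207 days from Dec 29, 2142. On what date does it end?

Dec has 31 days: +3 → Jan 1, 2143 (204 left).
Jan has 31 days: +31 → Feb 1, 2143 (173 left).
Feb has 28 days: +28 → Mar 1, 2143 (145 left).
Mar has 31 days: +31 → Apr 1, 2143 (114 left).
Apr has 30 days: +30 → May 1, 2143 (84 left).
May has 31 days: +31 → Jun 1, 2143 (53 left).
Jun has 30 days: +30 → Jul 1, 2143 (23 left).
+23 → Jul 24, 2143.

July 24, 2143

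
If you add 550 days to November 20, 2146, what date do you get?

May 23, 2148

+365 (one year) → Nov 20, 2147 (185 left).
Nov has 30 days: +11 → Dec 1, 2147 (174 left).
Dec has 31 days: +31 → Jan 1, 2148 (143 left).
Jan has 31 days: +31 → Feb 1, 2148 (112 left).
Feb has 29 days: +29 → Mar 1, 2148 (83 left).
Mar has 31 days: +31 → Apr 1, 2148 (52 left).
Apr has 30 days: +30 → May 1, 2148 (22 left).
+22 → May 23, 2148.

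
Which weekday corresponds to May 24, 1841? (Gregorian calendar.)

Doomsday rule: the anchor day for the 1800s is Friday. For year 41: 41÷12 = 3 r 5, and 5÷4 = 1, so 3+5+1 = 9.
Friday + 9 ≡ Sunday — that's 1841's doomsday.
In May the doomsday date is May 9.
May 24 is 15 days after May 9; 15 mod 7 = 1, so Sunday + 1 = Monday.

Monday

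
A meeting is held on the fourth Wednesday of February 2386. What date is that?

February 26, 2386

February 1, 2386 is a Saturday.
The first Wednesday is therefore February 5 (4 days later).
The fourth Wednesday is 5 + 3×7 = February 26.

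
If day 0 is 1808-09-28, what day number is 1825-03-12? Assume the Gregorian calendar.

6009

Sep 28, 1808 → Sep 28, 1809: 365 days.
Sep 28, 1809 → Sep 28, 1810: 365 days.
Sep 28, 1810 → Sep 28, 1811: 365 days.
Sep 28, 1811 → Sep 28, 1812: 366 days (Feb 29, 1812 is in that span).
Sep 28, 1812 → Sep 28, 1813: 365 days.
Sep 28, 1813 → Sep 28, 1814: 365 days.
Sep 28, 1814 → Sep 28, 1815: 365 days.
Sep 28, 1815 → Sep 28, 1816: 366 days (Feb 29, 1816 is in that span).
Sep 28, 1816 → Sep 28, 1817: 365 days.
Sep 28, 1817 → Sep 28, 1818: 365 days.
Sep 28, 1818 → Sep 28, 1819: 365 days.
Sep 28, 1819 → Sep 28, 1820: 366 days (Feb 29, 1820 is in that span).
Sep 28, 1820 → Sep 28, 1821: 365 days.
Sep 28, 1821 → Sep 28, 1822: 365 days.
Sep 28, 1822 → Sep 28, 1823: 365 days.
Sep 28, 1823 → Sep 28, 1824: 366 days (Feb 29, 1824 is in that span).
Sep 28, 1824 → Oct 28, 1824: 30 days (September has 30).
Oct 28, 1824 → Nov 28, 1824: 31 days (October has 31).
Nov 28, 1824 → Dec 28, 1824: 30 days (November has 30).
Dec 28, 1824 → Jan 28, 1825: 31 days (December has 31).
Jan 28, 1825 → Feb 28, 1825: 31 days (January has 31).
Feb 28, 1825 → Mar 12, 1825: 12 days.
Total: 6009 days.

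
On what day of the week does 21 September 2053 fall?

Doomsday rule: the anchor day for the 2000s is Tuesday. For year 53: 53÷12 = 4 r 5, and 5÷4 = 1, so 4+5+1 = 10.
Tuesday + 10 ≡ Friday — that's 2053's doomsday.
In September the doomsday date is Sep 5.
Sep 21 is 16 days after Sep 5; 16 mod 7 = 2, so Friday + 2 = Sunday.

Sunday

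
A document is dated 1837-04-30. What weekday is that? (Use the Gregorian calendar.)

January 1, 1837 is a Sunday.
Jan 1, 1837 → Feb 1, 1837: 31 days (January has 31).
Feb 1, 1837 → Mar 1, 1837: 28 days (February has 28).
Mar 1, 1837 → Apr 1, 1837: 31 days (March has 31).
Apr 1, 1837 → Apr 30, 1837: 29 days.
Total: 119 days.
119 mod 7 = 0, so Sunday + 0 = Sunday.

Sunday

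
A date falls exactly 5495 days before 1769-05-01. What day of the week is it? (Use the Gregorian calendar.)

First find the weekday of May 1, 1769. Doomsday rule: the anchor day for the 1700s is Sunday. For year 69: 69÷12 = 5 r 9, and 9÷4 = 2, so 5+9+2 = 16.
Sunday + 16 ≡ Tuesday — that's 1769's doomsday.
In May the doomsday date is May 9.
May 1 is 8 days before May 9; 8 mod 7 = 1, so Tuesday − 1 = Monday.
5495 mod 7 = 0, so 5495 days before a Monday is Monday − 0 = Monday.

Monday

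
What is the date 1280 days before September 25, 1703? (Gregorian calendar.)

−365 (one year) → Sep 25, 1702 (915 left).
−365 (one year) → Sep 25, 1701 (550 left).
−365 (one year) → Sep 25, 1700 (185 left).
−25 → Aug 31, 1700 (end of Aug, 31 days; 160 left).
−31 → Jul 31, 1700 (end of Jul, 31 days; 129 left).
−31 → Jun 30, 1700 (end of Jun, 30 days; 98 left).
−30 → May 31, 1700 (end of May, 31 days; 68 left).
−31 → Apr 30, 1700 (end of Apr, 30 days; 37 left).
−30 → Mar 31, 1700 (end of Mar, 31 days; 7 left).
−7 → Mar 24, 1700.

March 24, 1700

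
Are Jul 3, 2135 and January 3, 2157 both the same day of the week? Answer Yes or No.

No

From Jul 3, 2135 to Jan 3, 2157 is 7855 days.
7855 mod 7 = 1, so they are different weekdays.
(Jul 3, 2135 is a Sunday; Jan 3, 2157 is a Monday.)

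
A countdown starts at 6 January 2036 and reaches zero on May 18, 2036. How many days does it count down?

Jan 6, 2036 → Feb 6, 2036: 31 days (January has 31).
Feb 6, 2036 → Mar 6, 2036: 29 days (February has 29).
Mar 6, 2036 → Apr 6, 2036: 31 days (March has 31).
Apr 6, 2036 → May 6, 2036: 30 days (April has 30).
May 6, 2036 → May 18, 2036: 12 days.
Total: 133 days.

133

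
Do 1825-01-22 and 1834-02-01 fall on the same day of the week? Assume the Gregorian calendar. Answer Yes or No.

Yes

From Jan 22, 1825 to Feb 1, 1834 is 3297 days.
3297 mod 7 = 0, so they are the same weekday.
(Jan 22, 1825 is a Saturday; Feb 1, 1834 is a Saturday.)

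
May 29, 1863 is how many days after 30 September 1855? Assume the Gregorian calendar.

2798

Sep 30, 1855 → Sep 30, 1856: 366 days (Feb 29, 1856 is in that span).
Sep 30, 1856 → Sep 30, 1857: 365 days.
Sep 30, 1857 → Sep 30, 1858: 365 days.
Sep 30, 1858 → Sep 30, 1859: 365 days.
Sep 30, 1859 → Sep 30, 1860: 366 days (Feb 29, 1860 is in that span).
Sep 30, 1860 → Sep 30, 1861: 365 days.
Sep 30, 1861 → Sep 30, 1862: 365 days.
Sep 30, 1862 → Oct 30, 1862: 30 days (September has 30).
Oct 30, 1862 → Nov 30, 1862: 31 days (October has 31).
Nov 30, 1862 → Dec 30, 1862: 30 days (November has 30).
Dec 30, 1862 → Jan 30, 1863: 31 days (December has 31).
Jan 30, 1863 → Feb 28, 1863: 29 days (January has 31).
Feb 28, 1863 → Mar 28, 1863: 28 days (February has 28).
Mar 28, 1863 → Apr 28, 1863: 31 days (March has 31).
Apr 28, 1863 → May 28, 1863: 30 days (April has 30).
May 28, 1863 → May 29, 1863: 1 days.
Total: 2798 days.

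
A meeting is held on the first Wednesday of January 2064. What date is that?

January 2, 2064

January 1, 2064 is a Tuesday.
The first Wednesday is therefore January 2 (1 days later).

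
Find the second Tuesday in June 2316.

June 13, 2316

June 1, 2316 is a Thursday.
The first Tuesday is therefore June 6 (5 days later).
The second Tuesday is 6 + 1×7 = June 13.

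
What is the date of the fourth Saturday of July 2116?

July 1, 2116 is a Wednesday.
The first Saturday is therefore July 4 (3 days later).
The fourth Saturday is 4 + 3×7 = July 25.

July 25, 2116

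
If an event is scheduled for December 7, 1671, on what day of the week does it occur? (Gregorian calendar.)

Monday

Doomsday rule: the anchor day for the 1600s is Tuesday. For year 71: 71÷12 = 5 r 11, and 11÷4 = 2, so 5+11+2 = 18.
Tuesday + 18 ≡ Saturday — that's 1671's doomsday.
In December the doomsday date is Dec 12.
Dec 7 is 5 days before Dec 12; 5 mod 7 = 5, so Saturday − 5 = Monday.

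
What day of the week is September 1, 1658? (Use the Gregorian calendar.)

Sunday

Doomsday rule: the anchor day for the 1600s is Tuesday. For year 58: 58÷12 = 4 r 10, and 10÷4 = 2, so 4+10+2 = 16.
Tuesday + 16 ≡ Thursday — that's 1658's doomsday.
In September the doomsday date is Sep 5.
Sep 1 is 4 days before Sep 5; 4 mod 7 = 4, so Thursday − 4 = Sunday.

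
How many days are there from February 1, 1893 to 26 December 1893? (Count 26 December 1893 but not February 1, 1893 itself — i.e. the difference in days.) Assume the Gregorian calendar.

Feb 1, 1893 → Mar 1, 1893: 28 days (February has 28).
Mar 1, 1893 → Apr 1, 1893: 31 days (March has 31).
Apr 1, 1893 → May 1, 1893: 30 days (April has 30).
May 1, 1893 → Jun 1, 1893: 31 days (May has 31).
Jun 1, 1893 → Jul 1, 1893: 30 days (June has 30).
Jul 1, 1893 → Aug 1, 1893: 31 days (July has 31).
Aug 1, 1893 → Sep 1, 1893: 31 days (August has 31).
Sep 1, 1893 → Oct 1, 1893: 30 days (September has 30).
Oct 1, 1893 → Nov 1, 1893: 31 days (October has 31).
Nov 1, 1893 → Dec 1, 1893: 30 days (November has 30).
Dec 1, 1893 → Dec 26, 1893: 25 days.
Total: 328 days.

328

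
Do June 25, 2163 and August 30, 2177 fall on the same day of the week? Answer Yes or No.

From Jun 25, 2163 to Aug 30, 2177 is 5180 days.
5180 mod 7 = 0, so they are the same weekday.
(Jun 25, 2163 is a Saturday; Aug 30, 2177 is a Saturday.)

Yes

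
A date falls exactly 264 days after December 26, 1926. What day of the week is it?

First find the weekday of Dec 26, 1926. Doomsday rule: the anchor day for the 1900s is Wednesday. For year 26: 26÷12 = 2 r 2, and 2÷4 = 0, so 2+2+0 = 4.
Wednesday + 4 ≡ Sunday — that's 1926's doomsday.
In December the doomsday date is Dec 12.
Dec 26 is 14 days after Dec 12; 14 mod 7 = 0, so Sunday + 0 = Sunday.
264 mod 7 = 5, so 264 days after a Sunday is Sunday + 5 = Friday.

Friday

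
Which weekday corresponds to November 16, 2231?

Wednesday

Doomsday rule: the anchor day for the 2200s is Friday. For year 31: 31÷12 = 2 r 7, and 7÷4 = 1, so 2+7+1 = 10.
Friday + 10 ≡ Monday — that's 2231's doomsday.
In November the doomsday date is Nov 7.
Nov 16 is 9 days after Nov 7; 9 mod 7 = 2, so Monday + 2 = Wednesday.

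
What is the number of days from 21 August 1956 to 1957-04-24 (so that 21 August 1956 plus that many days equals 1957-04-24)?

246

Aug 21, 1956 → Sep 21, 1956: 31 days (August has 31).
Sep 21, 1956 → Oct 21, 1956: 30 days (September has 30).
Oct 21, 1956 → Nov 21, 1956: 31 days (October has 31).
Nov 21, 1956 → Dec 21, 1956: 30 days (November has 30).
Dec 21, 1956 → Jan 21, 1957: 31 days (December has 31).
Jan 21, 1957 → Feb 21, 1957: 31 days (January has 31).
Feb 21, 1957 → Mar 21, 1957: 28 days (February has 28).
Mar 21, 1957 → Apr 21, 1957: 31 days (March has 31).
Apr 21, 1957 → Apr 24, 1957: 3 days.
Total: 246 days.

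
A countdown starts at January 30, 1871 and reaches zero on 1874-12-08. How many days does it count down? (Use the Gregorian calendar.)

Jan 30, 1871 → Jan 30, 1872: 365 days.
Jan 30, 1872 → Jan 30, 1873: 366 days (Feb 29, 1872 is in that span).
Jan 30, 1873 → Jan 30, 1874: 365 days.
Jan 30, 1874 → Feb 28, 1874: 29 days (January has 31).
Feb 28, 1874 → Mar 28, 1874: 28 days (February has 28).
Mar 28, 1874 → Apr 28, 1874: 31 days (March has 31).
Apr 28, 1874 → May 28, 1874: 30 days (April has 30).
May 28, 1874 → Jun 28, 1874: 31 days (May has 31).
Jun 28, 1874 → Jul 28, 1874: 30 days (June has 30).
Jul 28, 1874 → Aug 28, 1874: 31 days (July has 31).
Aug 28, 1874 → Sep 28, 1874: 31 days (August has 31).
Sep 28, 1874 → Oct 28, 1874: 30 days (September has 30).
Oct 28, 1874 → Nov 28, 1874: 31 days (October has 31).
Nov 28, 1874 → Dec 8, 1874: 10 days.
Total: 1408 days.

1408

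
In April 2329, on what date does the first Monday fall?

April 1, 2329

April 1, 2329 is a Monday.
The first Monday is therefore April 1 (same day).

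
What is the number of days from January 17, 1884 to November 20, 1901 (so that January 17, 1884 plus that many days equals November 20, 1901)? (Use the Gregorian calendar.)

6516

Jan 17, 1884 → Jan 17, 1885: 366 days (Feb 29, 1884 is in that span).
Jan 17, 1885 → Jan 17, 1886: 365 days.
Jan 17, 1886 → Jan 17, 1887: 365 days.
Jan 17, 1887 → Jan 17, 1888: 365 days.
Jan 17, 1888 → Jan 17, 1889: 366 days (Feb 29, 1888 is in that span).
Jan 17, 1889 → Jan 17, 1890: 365 days.
Jan 17, 1890 → Jan 17, 1891: 365 days.
Jan 17, 1891 → Jan 17, 1892: 365 days.
Jan 17, 1892 → Jan 17, 1893: 366 days (Feb 29, 1892 is in that span).
Jan 17, 1893 → Jan 17, 1894: 365 days.
Jan 17, 1894 → Jan 17, 1895: 365 days.
Jan 17, 1895 → Jan 17, 1896: 365 days.
Jan 17, 1896 → Jan 17, 1897: 366 days (Feb 29, 1896 is in that span).
Jan 17, 1897 → Jan 17, 1898: 365 days.
Jan 17, 1898 → Jan 17, 1899: 365 days.
Jan 17, 1899 → Jan 17, 1900: 365 days.
Jan 17, 1900 → Jan 17, 1901: 365 days.
Jan 17, 1901 → Feb 17, 1901: 31 days (January has 31).
Feb 17, 1901 → Mar 17, 1901: 28 days (February has 28).
Mar 17, 1901 → Apr 17, 1901: 31 days (March has 31).
Apr 17, 1901 → May 17, 1901: 30 days (April has 30).
May 17, 1901 → Jun 17, 1901: 31 days (May has 31).
Jun 17, 1901 → Jul 17, 1901: 30 days (June has 30).
Jul 17, 1901 → Aug 17, 1901: 31 days (July has 31).
Aug 17, 1901 → Sep 17, 1901: 31 days (August has 31).
Sep 17, 1901 → Oct 17, 1901: 30 days (September has 30).
Oct 17, 1901 → Nov 17, 1901: 31 days (October has 31).
Nov 17, 1901 → Nov 20, 1901: 3 days.
Total: 6516 days.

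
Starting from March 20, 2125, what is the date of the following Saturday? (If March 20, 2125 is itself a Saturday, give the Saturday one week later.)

March 24, 2125

Mar 20, 2125 is a Tuesday.
From Tuesday to the next Saturday is 4 days.
Mar 20, 2125 + 4 = Mar 24, 2125.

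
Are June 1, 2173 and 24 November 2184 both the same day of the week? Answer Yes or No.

No

From Jun 1, 2173 to Nov 24, 2184 is 4194 days.
4194 mod 7 = 1, so they are different weekdays.
(Jun 1, 2173 is a Tuesday; Nov 24, 2184 is a Wednesday.)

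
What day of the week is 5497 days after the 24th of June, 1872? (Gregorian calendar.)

Jun 24, 1872 is a Monday.
5497 mod 7 = 2, so 5497 days after a Monday is Monday + 2 = Wednesday.

Wednesday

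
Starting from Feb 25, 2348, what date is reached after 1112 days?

+366 (one year; includes Feb 29, 2348) → Feb 25, 2349 (746 left).
+365 (one year) → Feb 25, 2350 (381 left).
Feb has 28 days: +4 → Mar 1, 2350 (377 left).
Mar has 31 days: +31 → Apr 1, 2350 (346 left).
Apr has 30 days: +30 → May 1, 2350 (316 left).
May has 31 days: +31 → Jun 1, 2350 (285 left).
Jun has 30 days: +30 → Jul 1, 2350 (255 left).
Jul has 31 days: +31 → Aug 1, 2350 (224 left).
Aug has 31 days: +31 → Sep 1, 2350 (193 left).
Sep has 30 days: +30 → Oct 1, 2350 (163 left).
Oct has 31 days: +31 → Nov 1, 2350 (132 left).
Nov has 30 days: +30 → Dec 1, 2350 (102 left).
Dec has 31 days: +31 → Jan 1, 2351 (71 left).
Jan has 31 days: +31 → Feb 1, 2351 (40 left).
Feb has 28 days: +28 → Mar 1, 2351 (12 left).
+12 → Mar 13, 2351.

March 13, 2351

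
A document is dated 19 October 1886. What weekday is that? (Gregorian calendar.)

Doomsday rule: the anchor day for the 1800s is Friday. For year 86: 86÷12 = 7 r 2, and 2÷4 = 0, so 7+2+0 = 9.
Friday + 9 ≡ Sunday — that's 1886's doomsday.
In October the doomsday date is Oct 10.
Oct 19 is 9 days after Oct 10; 9 mod 7 = 2, so Sunday + 2 = Tuesday.

Tuesday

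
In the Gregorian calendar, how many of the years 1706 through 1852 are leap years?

Multiples of 4 in [1706,1852]: 37.
Of those, multiples of 100: 1 (not leap unless ÷400).
Multiples of 400: 0.
Leap years = 37 − 1 + 0 = 36.

36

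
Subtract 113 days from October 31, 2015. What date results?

July 10, 2015

−31 → Sep 30, 2015 (end of Sep, 30 days; 82 left).
−30 → Aug 31, 2015 (end of Aug, 31 days; 52 left).
−31 → Jul 31, 2015 (end of Jul, 31 days; 21 left).
−21 → Jul 10, 2015.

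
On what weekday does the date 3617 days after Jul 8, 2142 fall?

First find the weekday of Jul 8, 2142. Doomsday rule: the anchor day for the 2100s is Sunday. For year 42: 42÷12 = 3 r 6, and 6÷4 = 1, so 3+6+1 = 10.
Sunday + 10 ≡ Wednesday — that's 2142's doomsday.
In July the doomsday date is Jul 11.
Jul 8 is 3 days before Jul 11; 3 mod 7 = 3, so Wednesday − 3 = Sunday.
3617 mod 7 = 5, so 3617 days after a Sunday is Sunday + 5 = Friday.

Friday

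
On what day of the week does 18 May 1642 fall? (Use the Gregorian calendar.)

Sunday

Doomsday rule: the anchor day for the 1600s is Tuesday. For year 42: 42÷12 = 3 r 6, and 6÷4 = 1, so 3+6+1 = 10.
Tuesday + 10 ≡ Friday — that's 1642's doomsday.
In May the doomsday date is May 9.
May 18 is 9 days after May 9; 9 mod 7 = 2, so Friday + 2 = Sunday.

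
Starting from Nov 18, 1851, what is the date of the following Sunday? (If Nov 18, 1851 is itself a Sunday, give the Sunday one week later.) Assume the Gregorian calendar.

November 23, 1851

Nov 18, 1851 is a Tuesday.
From Tuesday to the next Sunday is 5 days.
Nov 18, 1851 + 5 = Nov 23, 1851.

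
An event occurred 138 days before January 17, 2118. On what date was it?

−17 → Dec 31, 2117 (end of Dec, 31 days; 121 left).
−31 → Nov 30, 2117 (end of Nov, 30 days; 90 left).
−30 → Oct 31, 2117 (end of Oct, 31 days; 60 left).
−31 → Sep 30, 2117 (end of Sep, 30 days; 29 left).
−29 → Sep 1, 2117.

September 1, 2117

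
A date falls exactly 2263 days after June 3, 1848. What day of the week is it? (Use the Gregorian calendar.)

Jun 3, 1848 is a Saturday.
2263 mod 7 = 2, so 2263 days after a Saturday is Saturday + 2 = Monday.

Monday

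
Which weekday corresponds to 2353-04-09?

Thursday

Doomsday rule: the anchor day for the 2300s is Wednesday. For year 53: 53÷12 = 4 r 5, and 5÷4 = 1, so 4+5+1 = 10.
Wednesday + 10 ≡ Saturday — that's 2353's doomsday.
In April the doomsday date is Apr 4.
Apr 9 is 5 days after Apr 4; 5 mod 7 = 5, so Saturday + 5 = Thursday.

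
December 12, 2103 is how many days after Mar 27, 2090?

5007

Mar 27, 2090 → Mar 27, 2091: 365 days.
Mar 27, 2091 → Mar 27, 2092: 366 days (Feb 29, 2092 is in that span).
Mar 27, 2092 → Mar 27, 2093: 365 days.
Mar 27, 2093 → Mar 27, 2094: 365 days.
Mar 27, 2094 → Mar 27, 2095: 365 days.
Mar 27, 2095 → Mar 27, 2096: 366 days (Feb 29, 2096 is in that span).
Mar 27, 2096 → Mar 27, 2097: 365 days.
Mar 27, 2097 → Mar 27, 2098: 365 days.
Mar 27, 2098 → Mar 27, 2099: 365 days.
Mar 27, 2099 → Mar 27, 2100: 365 days.
Mar 27, 2100 → Mar 27, 2101: 365 days.
Mar 27, 2101 → Mar 27, 2102: 365 days.
Mar 27, 2102 → Mar 27, 2103: 365 days.
Mar 27, 2103 → Apr 27, 2103: 31 days (March has 31).
Apr 27, 2103 → May 27, 2103: 30 days (April has 30).
May 27, 2103 → Jun 27, 2103: 31 days (May has 31).
Jun 27, 2103 → Jul 27, 2103: 30 days (June has 30).
Jul 27, 2103 → Aug 27, 2103: 31 days (July has 31).
Aug 27, 2103 → Sep 27, 2103: 31 days (August has 31).
Sep 27, 2103 → Oct 27, 2103: 30 days (September has 30).
Oct 27, 2103 → Nov 27, 2103: 31 days (October has 31).
Nov 27, 2103 → Dec 12, 2103: 15 days.
Total: 5007 days.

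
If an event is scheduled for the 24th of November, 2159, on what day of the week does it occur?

Saturday

Doomsday rule: the anchor day for the 2100s is Sunday. For year 59: 59÷12 = 4 r 11, and 11÷4 = 2, so 4+11+2 = 17.
Sunday + 17 ≡ Wednesday — that's 2159's doomsday.
In November the doomsday date is Nov 7.
Nov 24 is 17 days after Nov 7; 17 mod 7 = 3, so Wednesday + 3 = Saturday.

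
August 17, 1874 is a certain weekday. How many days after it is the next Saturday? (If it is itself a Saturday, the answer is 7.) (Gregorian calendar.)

Aug 17, 1874 is a Monday.
From Monday to the next Saturday is 5 days.

5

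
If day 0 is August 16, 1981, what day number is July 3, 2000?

6896

Aug 16, 1981 → Aug 16, 1982: 365 days.
Aug 16, 1982 → Aug 16, 1983: 365 days.
Aug 16, 1983 → Aug 16, 1984: 366 days (Feb 29, 1984 is in that span).
Aug 16, 1984 → Aug 16, 1985: 365 days.
Aug 16, 1985 → Aug 16, 1986: 365 days.
Aug 16, 1986 → Aug 16, 1987: 365 days.
Aug 16, 1987 → Aug 16, 1988: 366 days (Feb 29, 1988 is in that span).
Aug 16, 1988 → Aug 16, 1989: 365 days.
Aug 16, 1989 → Aug 16, 1990: 365 days.
Aug 16, 1990 → Aug 16, 1991: 365 days.
Aug 16, 1991 → Aug 16, 1992: 366 days (Feb 29, 1992 is in that span).
Aug 16, 1992 → Aug 16, 1993: 365 days.
Aug 16, 1993 → Aug 16, 1994: 365 days.
Aug 16, 1994 → Aug 16, 1995: 365 days.
Aug 16, 1995 → Aug 16, 1996: 366 days (Feb 29, 1996 is in that span).
Aug 16, 1996 → Aug 16, 1997: 365 days.
Aug 16, 1997 → Aug 16, 1998: 365 days.
Aug 16, 1998 → Aug 16, 1999: 365 days.
Aug 16, 1999 → Sep 16, 1999: 31 days (August has 31).
Sep 16, 1999 → Oct 16, 1999: 30 days (September has 30).
Oct 16, 1999 → Nov 16, 1999: 31 days (October has 31).
Nov 16, 1999 → Dec 16, 1999: 30 days (November has 30).
Dec 16, 1999 → Jan 16, 2000: 31 days (December has 31).
Jan 16, 2000 → Feb 16, 2000: 31 days (January has 31).
Feb 16, 2000 → Mar 16, 2000: 29 days (February has 29).
Mar 16, 2000 → Apr 16, 2000: 31 days (March has 31).
Apr 16, 2000 → May 16, 2000: 30 days (April has 30).
May 16, 2000 → Jun 16, 2000: 31 days (May has 31).
Jun 16, 2000 → Jul 3, 2000: 17 days.
Total: 6896 days.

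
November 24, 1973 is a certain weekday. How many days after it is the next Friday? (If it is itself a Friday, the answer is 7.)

Nov 24, 1973 is a Saturday.
From Saturday to the next Friday is 6 days.

6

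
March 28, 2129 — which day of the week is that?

Doomsday rule: the anchor day for the 2100s is Sunday. For year 29: 29÷12 = 2 r 5, and 5÷4 = 1, so 2+5+1 = 8.
Sunday + 8 ≡ Monday — that's 2129's doomsday.
In March the doomsday date is Mar 14.
Mar 28 is 14 days after Mar 14; 14 mod 7 = 0, so Monday + 0 = Monday.

Monday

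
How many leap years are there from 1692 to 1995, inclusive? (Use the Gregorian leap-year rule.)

73

Multiples of 4 in [1692,1995]: 76.
Of those, multiples of 100: 3 (not leap unless ÷400).
Multiples of 400: 0.
Leap years = 76 − 3 + 0 = 73.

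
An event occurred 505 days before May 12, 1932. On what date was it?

December 24, 1930

−366 (one year; includes Feb 29, 1932) → May 12, 1931 (139 left).
−12 → Apr 30, 1931 (end of Apr, 30 days; 127 left).
−30 → Mar 31, 1931 (end of Mar, 31 days; 97 left).
−31 → Feb 28, 1931 (end of Feb, 28 days; 66 left).
−28 → Jan 31, 1931 (end of Jan, 31 days; 38 left).
−31 → Dec 31, 1930 (end of Dec, 31 days; 7 left).
−7 → Dec 24, 1930.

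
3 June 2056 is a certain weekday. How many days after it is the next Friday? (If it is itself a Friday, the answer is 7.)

6

Jun 3, 2056 is a Saturday.
From Saturday to the next Friday is 6 days.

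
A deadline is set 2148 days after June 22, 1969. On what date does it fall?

+365 (one year) → Jun 22, 1970 (1783 left).
+365 (one year) → Jun 22, 1971 (1418 left).
+366 (one year; includes Feb 29, 1972) → Jun 22, 1972 (1052 left).
+365 (one year) → Jun 22, 1973 (687 left).
+365 (one year) → Jun 22, 1974 (322 left).
Jun has 30 days: +9 → Jul 1, 1974 (313 left).
Jul has 31 days: +31 → Aug 1, 1974 (282 left).
Aug has 31 days: +31 → Sep 1, 1974 (251 left).
Sep has 30 days: +30 → Oct 1, 1974 (221 left).
Oct has 31 days: +31 → Nov 1, 1974 (190 left).
Nov has 30 days: +30 → Dec 1, 1974 (160 left).
Dec has 31 days: +31 → Jan 1, 1975 (129 left).
Jan has 31 days: +31 → Feb 1, 1975 (98 left).
Feb has 28 days: +28 → Mar 1, 1975 (70 left).
Mar has 31 days: +31 → Apr 1, 1975 (39 left).
Apr has 30 days: +30 → May 1, 1975 (9 left).
+9 → May 10, 1975.

May 10, 1975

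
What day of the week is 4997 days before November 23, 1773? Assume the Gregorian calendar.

Wednesday

First find the weekday of Nov 23, 1773. Doomsday rule: the anchor day for the 1700s is Sunday. For year 73: 73÷12 = 6 r 1, and 1÷4 = 0, so 6+1+0 = 7.
Sunday + 7 ≡ Sunday — that's 1773's doomsday.
In November the doomsday date is Nov 7.
Nov 23 is 16 days after Nov 7; 16 mod 7 = 2, so Sunday + 2 = Tuesday.
4997 mod 7 = 6, so 4997 days before a Tuesday is Tuesday − 6 = Wednesday.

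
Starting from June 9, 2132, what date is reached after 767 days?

+365 (one year) → Jun 9, 2133 (402 left).
+365 (one year) → Jun 9, 2134 (37 left).
Jun has 30 days: +22 → Jul 1, 2134 (15 left).
+15 → Jul 16, 2134.

July 16, 2134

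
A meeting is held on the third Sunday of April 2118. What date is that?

April 17, 2118

April 1, 2118 is a Friday.
The first Sunday is therefore April 3 (2 days later).
The third Sunday is 3 + 2×7 = April 17.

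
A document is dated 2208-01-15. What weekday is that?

Doomsday rule: the anchor day for the 2200s is Friday. For year 08: 8÷12 = 0 r 8, and 8÷4 = 2, so 0+8+2 = 10.
Friday + 10 ≡ Monday — that's 2208's doomsday.
In January the doomsday date is Jan 4 (2208 is a leap year (divisible by 4)).
Jan 15 is 11 days after Jan 4; 11 mod 7 = 4, so Monday + 4 = Friday.

Friday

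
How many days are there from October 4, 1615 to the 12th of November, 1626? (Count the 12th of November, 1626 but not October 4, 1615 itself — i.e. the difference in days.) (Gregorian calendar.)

4057

Oct 4, 1615 → Oct 4, 1616: 366 days (Feb 29, 1616 is in that span).
Oct 4, 1616 → Oct 4, 1617: 365 days.
Oct 4, 1617 → Oct 4, 1618: 365 days.
Oct 4, 1618 → Oct 4, 1619: 365 days.
Oct 4, 1619 → Oct 4, 1620: 366 days (Feb 29, 1620 is in that span).
Oct 4, 1620 → Oct 4, 1621: 365 days.
Oct 4, 1621 → Oct 4, 1622: 365 days.
Oct 4, 1622 → Oct 4, 1623: 365 days.
Oct 4, 1623 → Oct 4, 1624: 366 days (Feb 29, 1624 is in that span).
Oct 4, 1624 → Oct 4, 1625: 365 days.
Oct 4, 1625 → Oct 4, 1626: 365 days.
Oct 4, 1626 → Nov 4, 1626: 31 days (October has 31).
Nov 4, 1626 → Nov 12, 1626: 8 days.
Total: 4057 days.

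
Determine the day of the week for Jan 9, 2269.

Doomsday rule: the anchor day for the 2200s is Friday. For year 69: 69÷12 = 5 r 9, and 9÷4 = 2, so 5+9+2 = 16.
Friday + 16 ≡ Sunday — that's 2269's doomsday.
In January the doomsday date is Jan 3 (2269 is not a leap year).
Jan 9 is 6 days after Jan 3; 6 mod 7 = 6, so Sunday + 6 = Saturday.

Saturday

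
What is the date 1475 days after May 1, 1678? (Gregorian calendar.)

+365 (one year) → May 1, 1679 (1110 left).
+366 (one year; includes Feb 29, 1680) → May 1, 1680 (744 left).
+365 (one year) → May 1, 1681 (379 left).
May has 31 days: +31 → Jun 1, 1681 (348 left).
Jun has 30 days: +30 → Jul 1, 1681 (318 left).
Jul has 31 days: +31 → Aug 1, 1681 (287 left).
Aug has 31 days: +31 → Sep 1, 1681 (256 left).
Sep has 30 days: +30 → Oct 1, 1681 (226 left).
Oct has 31 days: +31 → Nov 1, 1681 (195 left).
Nov has 30 days: +30 → Dec 1, 1681 (165 left).
Dec has 31 days: +31 → Jan 1, 1682 (134 left).
Jan has 31 days: +31 → Feb 1, 1682 (103 left).
Feb has 28 days: +28 → Mar 1, 1682 (75 left).
Mar has 31 days: +31 → Apr 1, 1682 (44 left).
Apr has 30 days: +30 → May 1, 1682 (14 left).
+14 → May 15, 1682.

May 15, 1682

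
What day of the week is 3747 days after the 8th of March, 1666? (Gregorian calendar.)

First find the weekday of Mar 8, 1666. Doomsday rule: the anchor day for the 1600s is Tuesday. For year 66: 66÷12 = 5 r 6, and 6÷4 = 1, so 5+6+1 = 12.
Tuesday + 12 ≡ Sunday — that's 1666's doomsday.
In March the doomsday date is Mar 14.
Mar 8 is 6 days before Mar 14; 6 mod 7 = 6, so Sunday − 6 = Monday.
3747 mod 7 = 2, so 3747 days after a Monday is Monday + 2 = Wednesday.

Wednesday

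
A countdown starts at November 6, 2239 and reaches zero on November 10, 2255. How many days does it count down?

5848

Nov 6, 2239 → Nov 6, 2240: 366 days (Feb 29, 2240 is in that span).
Nov 6, 2240 → Nov 6, 2241: 365 days.
Nov 6, 2241 → Nov 6, 2242: 365 days.
Nov 6, 2242 → Nov 6, 2243: 365 days.
Nov 6, 2243 → Nov 6, 2244: 366 days (Feb 29, 2244 is in that span).
Nov 6, 2244 → Nov 6, 2245: 365 days.
Nov 6, 2245 → Nov 6, 2246: 365 days.
Nov 6, 2246 → Nov 6, 2247: 365 days.
Nov 6, 2247 → Nov 6, 2248: 366 days (Feb 29, 2248 is in that span).
Nov 6, 2248 → Nov 6, 2249: 365 days.
Nov 6, 2249 → Nov 6, 2250: 365 days.
Nov 6, 2250 → Nov 6, 2251: 365 days.
Nov 6, 2251 → Nov 6, 2252: 366 days (Feb 29, 2252 is in that span).
Nov 6, 2252 → Nov 6, 2253: 365 days.
Nov 6, 2253 → Nov 6, 2254: 365 days.
Nov 6, 2254 → Dec 6, 2254: 30 days (November has 30).
Dec 6, 2254 → Jan 6, 2255: 31 days (December has 31).
Jan 6, 2255 → Feb 6, 2255: 31 days (January has 31).
Feb 6, 2255 → Mar 6, 2255: 28 days (February has 28).
Mar 6, 2255 → Apr 6, 2255: 31 days (March has 31).
Apr 6, 2255 → May 6, 2255: 30 days (April has 30).
May 6, 2255 → Jun 6, 2255: 31 days (May has 31).
Jun 6, 2255 → Jul 6, 2255: 30 days (June has 30).
Jul 6, 2255 → Aug 6, 2255: 31 days (July has 31).
Aug 6, 2255 → Sep 6, 2255: 31 days (August has 31).
Sep 6, 2255 → Oct 6, 2255: 30 days (September has 30).
Oct 6, 2255 → Nov 6, 2255: 31 days (October has 31).
Nov 6, 2255 → Nov 10, 2255: 4 days.
Total: 5848 days.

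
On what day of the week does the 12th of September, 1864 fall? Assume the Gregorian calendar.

Monday

Doomsday rule: the anchor day for the 1800s is Friday. For year 64: 64÷12 = 5 r 4, and 4÷4 = 1, so 5+4+1 = 10.
Friday + 10 ≡ Monday — that's 1864's doomsday.
In September the doomsday date is Sep 5.
Sep 12 is 7 days after Sep 5; 7 mod 7 = 0, so Monday + 0 = Monday.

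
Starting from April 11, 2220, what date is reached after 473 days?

July 28, 2221

+365 (one year) → Apr 11, 2221 (108 left).
Apr has 30 days: +20 → May 1, 2221 (88 left).
May has 31 days: +31 → Jun 1, 2221 (57 left).
Jun has 30 days: +30 → Jul 1, 2221 (27 left).
+27 → Jul 28, 2221.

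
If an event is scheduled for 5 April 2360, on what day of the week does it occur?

Doomsday rule: the anchor day for the 2300s is Wednesday. For year 60: 60÷12 = 5 r 0, and 0÷4 = 0, so 5+0+0 = 5.
Wednesday + 5 ≡ Monday — that's 2360's doomsday.
In April the doomsday date is Apr 4.
Apr 5 is 1 day after Apr 4; 1 mod 7 = 1, so Monday + 1 = Tuesday.

Tuesday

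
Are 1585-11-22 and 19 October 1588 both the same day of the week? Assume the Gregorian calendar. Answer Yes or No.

From Nov 22, 1585 to Oct 19, 1588 is 1062 days.
1062 mod 7 = 5, so they are different weekdays.
(Nov 22, 1585 is a Friday; Oct 19, 1588 is a Wednesday.)

No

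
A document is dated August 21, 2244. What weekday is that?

Doomsday rule: the anchor day for the 2200s is Friday. For year 44: 44÷12 = 3 r 8, and 8÷4 = 2, so 3+8+2 = 13.
Friday + 13 ≡ Thursday — that's 2244's doomsday.
In August the doomsday date is Aug 8.
Aug 21 is 13 days after Aug 8; 13 mod 7 = 6, so Thursday + 6 = Wednesday.

Wednesday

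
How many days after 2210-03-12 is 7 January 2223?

Mar 12, 2210 → Mar 12, 2211: 365 days.
Mar 12, 2211 → Mar 12, 2212: 366 days (Feb 29, 2212 is in that span).
Mar 12, 2212 → Mar 12, 2213: 365 days.
Mar 12, 2213 → Mar 12, 2214: 365 days.
Mar 12, 2214 → Mar 12, 2215: 365 days.
Mar 12, 2215 → Mar 12, 2216: 366 days (Feb 29, 2216 is in that span).
Mar 12, 2216 → Mar 12, 2217: 365 days.
Mar 12, 2217 → Mar 12, 2218: 365 days.
Mar 12, 2218 → Mar 12, 2219: 365 days.
Mar 12, 2219 → Mar 12, 2220: 366 days (Feb 29, 2220 is in that span).
Mar 12, 2220 → Mar 12, 2221: 365 days.
Mar 12, 2221 → Mar 12, 2222: 365 days.
Mar 12, 2222 → Apr 12, 2222: 31 days (March has 31).
Apr 12, 2222 → May 12, 2222: 30 days (April has 30).
May 12, 2222 → Jun 12, 2222: 31 days (May has 31).
Jun 12, 2222 → Jul 12, 2222: 30 days (June has 30).
Jul 12, 2222 → Aug 12, 2222: 31 days (July has 31).
Aug 12, 2222 → Sep 12, 2222: 31 days (August has 31).
Sep 12, 2222 → Oct 12, 2222: 30 days (September has 30).
Oct 12, 2222 → Nov 12, 2222: 31 days (October has 31).
Nov 12, 2222 → Dec 12, 2222: 30 days (November has 30).
Dec 12, 2222 → Jan 7, 2223: 26 days.
Total: 4684 days.

4684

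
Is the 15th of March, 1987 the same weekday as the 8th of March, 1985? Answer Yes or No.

From Mar 8, 1985 to Mar 15, 1987 is 737 days.
737 mod 7 = 2, so they are different weekdays.
(Mar 8, 1985 is a Friday; Mar 15, 1987 is a Sunday.)

No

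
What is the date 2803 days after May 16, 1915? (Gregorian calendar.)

January 17, 1923

+366 (one year; includes Feb 29, 1916) → May 16, 1916 (2437 left).
+365 (one year) → May 16, 1917 (2072 left).
+365 (one year) → May 16, 1918 (1707 left).
+365 (one year) → May 16, 1919 (1342 left).
+366 (one year; includes Feb 29, 1920) → May 16, 1920 (976 left).
+365 (one year) → May 16, 1921 (611 left).
+365 (one year) → May 16, 1922 (246 left).
May has 31 days: +16 → Jun 1, 1922 (230 left).
Jun has 30 days: +30 → Jul 1, 1922 (200 left).
Jul has 31 days: +31 → Aug 1, 1922 (169 left).
Aug has 31 days: +31 → Sep 1, 1922 (138 left).
Sep has 30 days: +30 → Oct 1, 1922 (108 left).
Oct has 31 days: +31 → Nov 1, 1922 (77 left).
Nov has 30 days: +30 → Dec 1, 1922 (47 left).
Dec has 31 days: +31 → Jan 1, 1923 (16 left).
+16 → Jan 17, 1923.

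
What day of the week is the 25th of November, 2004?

Thursday

January 1, 2004 is a Thursday.
Jan 1, 2004 → Feb 1, 2004: 31 days (January has 31).
Feb 1, 2004 → Mar 1, 2004: 29 days (February has 29).
Mar 1, 2004 → Apr 1, 2004: 31 days (March has 31).
Apr 1, 2004 → May 1, 2004: 30 days (April has 30).
May 1, 2004 → Jun 1, 2004: 31 days (May has 31).
Jun 1, 2004 → Jul 1, 2004: 30 days (June has 30).
Jul 1, 2004 → Aug 1, 2004: 31 days (July has 31).
Aug 1, 2004 → Sep 1, 2004: 31 days (August has 31).
Sep 1, 2004 → Oct 1, 2004: 30 days (September has 30).
Oct 1, 2004 → Nov 1, 2004: 31 days (October has 31).
Nov 1, 2004 → Nov 25, 2004: 24 days.
Total: 329 days.
329 mod 7 = 0, so Thursday + 0 = Thursday.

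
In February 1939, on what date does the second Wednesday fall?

February 1, 1939 is a Wednesday.
The first Wednesday is therefore February 1 (same day).
The second Wednesday is 1 + 1×7 = February 8.

February 8, 1939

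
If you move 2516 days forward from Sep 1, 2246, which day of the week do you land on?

Friday

Sep 1, 2246 is a Tuesday.
2516 mod 7 = 3, so 2516 days after a Tuesday is Tuesday + 3 = Friday.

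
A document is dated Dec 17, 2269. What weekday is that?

Doomsday rule: the anchor day for the 2200s is Friday. For year 69: 69÷12 = 5 r 9, and 9÷4 = 2, so 5+9+2 = 16.
Friday + 16 ≡ Sunday — that's 2269's doomsday.
In December the doomsday date is Dec 12.
Dec 17 is 5 days after Dec 12; 5 mod 7 = 5, so Sunday + 5 = Friday.

Friday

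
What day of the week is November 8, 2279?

Saturday

Doomsday rule: the anchor day for the 2200s is Friday. For year 79: 79÷12 = 6 r 7, and 7÷4 = 1, so 6+7+1 = 14.
Friday + 14 ≡ Friday — that's 2279's doomsday.
In November the doomsday date is Nov 7.
Nov 8 is 1 day after Nov 7; 1 mod 7 = 1, so Friday + 1 = Saturday.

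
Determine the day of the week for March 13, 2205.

Wednesday

January 1, 2205 is a Tuesday.
Jan 1, 2205 → Feb 1, 2205: 31 days (January has 31).
Feb 1, 2205 → Mar 1, 2205: 28 days (February has 28).
Mar 1, 2205 → Mar 13, 2205: 12 days.
Total: 71 days.
71 mod 7 = 1, so Tuesday + 1 = Wednesday.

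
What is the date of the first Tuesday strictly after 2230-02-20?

February 23, 2230

Feb 20, 2230 is a Saturday.
From Saturday to the next Tuesday is 3 days.
Feb 20, 2230 + 3 = Feb 23, 2230.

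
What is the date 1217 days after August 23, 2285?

+365 (one year) → Aug 23, 2286 (852 left).
+365 (one year) → Aug 23, 2287 (487 left).
+366 (one year; includes Feb 29, 2288) → Aug 23, 2288 (121 left).
Aug has 31 days: +9 → Sep 1, 2288 (112 left).
Sep has 30 days: +30 → Oct 1, 2288 (82 left).
Oct has 31 days: +31 → Nov 1, 2288 (51 left).
Nov has 30 days: +30 → Dec 1, 2288 (21 left).
+21 → Dec 22, 2288.

December 22, 2288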